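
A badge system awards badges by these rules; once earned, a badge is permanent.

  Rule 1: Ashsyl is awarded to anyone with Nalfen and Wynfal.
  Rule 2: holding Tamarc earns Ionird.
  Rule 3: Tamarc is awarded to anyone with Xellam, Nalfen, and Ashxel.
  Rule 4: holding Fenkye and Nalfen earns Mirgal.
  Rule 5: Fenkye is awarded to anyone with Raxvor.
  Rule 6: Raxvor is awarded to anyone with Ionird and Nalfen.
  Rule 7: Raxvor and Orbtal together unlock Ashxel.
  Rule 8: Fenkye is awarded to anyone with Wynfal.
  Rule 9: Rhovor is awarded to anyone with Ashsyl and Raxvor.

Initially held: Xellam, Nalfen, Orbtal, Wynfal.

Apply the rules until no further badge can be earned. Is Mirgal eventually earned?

Yes

With Wynfal, Fenkye is earned (Rule 8).
With Fenkye and Nalfen, Mirgal is earned (Rule 4).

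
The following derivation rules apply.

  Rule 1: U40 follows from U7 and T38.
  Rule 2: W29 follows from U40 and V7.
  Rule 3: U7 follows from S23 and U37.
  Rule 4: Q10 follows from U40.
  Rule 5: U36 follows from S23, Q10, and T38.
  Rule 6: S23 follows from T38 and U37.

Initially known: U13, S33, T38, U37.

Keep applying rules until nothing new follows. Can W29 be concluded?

No

W29 would need U40 and V7 (Rule 2), but V7 is never established.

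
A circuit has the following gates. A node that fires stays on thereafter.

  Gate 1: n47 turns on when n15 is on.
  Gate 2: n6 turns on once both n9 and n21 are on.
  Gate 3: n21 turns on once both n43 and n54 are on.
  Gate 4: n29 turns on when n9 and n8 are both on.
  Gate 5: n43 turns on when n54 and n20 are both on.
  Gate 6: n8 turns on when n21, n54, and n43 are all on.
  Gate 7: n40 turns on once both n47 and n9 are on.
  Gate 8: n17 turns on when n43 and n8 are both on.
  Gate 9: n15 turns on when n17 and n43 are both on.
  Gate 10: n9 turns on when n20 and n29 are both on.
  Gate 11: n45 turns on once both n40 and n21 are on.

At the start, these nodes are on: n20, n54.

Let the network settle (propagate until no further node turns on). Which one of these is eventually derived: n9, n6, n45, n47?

Gate 5: n54 and n20 on → n43 on.
n43 and n54 are on, so n21 turns on (Gate 3).
n21, n54, and n43 are on, so n8 turns on (Gate 6).
Gate 8: n43 and n8 on → n17 on.
n17 and n43 are on, so n15 turns on (Gate 9).
n15 is on, so n47 turns on (Gate 1).
n6 would need n9 and n21 (Gate 2), but n9 never turns on. n9 would need n20 and n29 (Gate 10), but n29 never turns on. n45 would need n40 and n21 (Gate 11), but n40 never turns on.

n47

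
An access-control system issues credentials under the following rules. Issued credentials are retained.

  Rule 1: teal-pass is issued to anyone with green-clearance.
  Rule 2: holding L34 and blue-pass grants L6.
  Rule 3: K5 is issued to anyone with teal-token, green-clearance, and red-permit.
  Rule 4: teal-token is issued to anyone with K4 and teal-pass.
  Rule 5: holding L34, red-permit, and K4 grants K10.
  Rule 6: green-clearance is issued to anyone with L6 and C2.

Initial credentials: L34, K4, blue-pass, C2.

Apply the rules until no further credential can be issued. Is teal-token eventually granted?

Holding L34 and blue-pass grants L6 (Rule 2).
Holding L6 and C2 grants green-clearance (Rule 6).
Holding green-clearance grants teal-pass (Rule 1).
Holding K4 and teal-pass grants teal-token (Rule 4).

Yes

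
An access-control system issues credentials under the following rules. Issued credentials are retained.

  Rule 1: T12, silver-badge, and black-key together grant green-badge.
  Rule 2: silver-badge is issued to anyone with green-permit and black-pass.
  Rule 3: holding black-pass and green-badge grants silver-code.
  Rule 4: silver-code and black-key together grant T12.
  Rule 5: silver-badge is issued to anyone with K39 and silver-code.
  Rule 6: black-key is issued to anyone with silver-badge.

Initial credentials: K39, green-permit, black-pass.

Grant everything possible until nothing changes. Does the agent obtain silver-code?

silver-code would need black-pass and green-badge (Rule 3), but green-badge is never granted.

No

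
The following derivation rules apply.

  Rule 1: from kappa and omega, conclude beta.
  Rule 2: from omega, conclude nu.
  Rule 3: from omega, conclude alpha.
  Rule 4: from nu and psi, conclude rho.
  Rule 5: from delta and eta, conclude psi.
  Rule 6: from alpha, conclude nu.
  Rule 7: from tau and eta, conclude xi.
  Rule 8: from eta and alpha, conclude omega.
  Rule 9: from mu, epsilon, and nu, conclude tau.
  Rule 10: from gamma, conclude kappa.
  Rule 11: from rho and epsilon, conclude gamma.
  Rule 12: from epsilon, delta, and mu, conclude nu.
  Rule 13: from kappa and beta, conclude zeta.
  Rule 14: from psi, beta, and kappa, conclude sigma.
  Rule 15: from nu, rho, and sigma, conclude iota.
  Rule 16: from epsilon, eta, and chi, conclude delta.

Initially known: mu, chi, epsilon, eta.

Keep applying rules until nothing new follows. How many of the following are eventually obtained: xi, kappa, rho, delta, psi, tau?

epsilon, eta, and chi hold, so delta follows (Rule 16).
From delta and eta, Rule 5 gives psi.
From epsilon, delta, and mu, Rule 12 gives nu.
From mu, epsilon, and nu, Rule 9 gives tau.
From nu and psi, Rule 4 gives rho.
From rho and epsilon, Rule 11 gives gamma.
tau and eta hold, so xi follows (Rule 7).
gamma holds, so kappa follows (Rule 10).
xi: reached.
kappa: reached.
rho: reached.
delta: reached.
psi: reached.
tau: reached.
All 6 are reached.

6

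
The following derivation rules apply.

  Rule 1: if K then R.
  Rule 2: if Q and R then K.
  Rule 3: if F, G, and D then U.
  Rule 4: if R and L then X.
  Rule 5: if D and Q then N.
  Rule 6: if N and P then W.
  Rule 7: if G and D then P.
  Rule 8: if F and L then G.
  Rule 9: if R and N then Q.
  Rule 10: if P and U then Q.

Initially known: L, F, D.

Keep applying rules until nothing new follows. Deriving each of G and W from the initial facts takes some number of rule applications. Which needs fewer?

G

G: F and L hold, so G follows (Rule 8). [1 rule application]
W: From F and L, Rule 8 gives G. F, G, and D hold, so U follows (Rule 3). From G and D, Rule 7 gives P. P and U hold, so Q follows (Rule 10). From D and Q, Rule 5 gives N. N and P hold, so W follows (Rule 6). [6 rule applications]
G needs fewer.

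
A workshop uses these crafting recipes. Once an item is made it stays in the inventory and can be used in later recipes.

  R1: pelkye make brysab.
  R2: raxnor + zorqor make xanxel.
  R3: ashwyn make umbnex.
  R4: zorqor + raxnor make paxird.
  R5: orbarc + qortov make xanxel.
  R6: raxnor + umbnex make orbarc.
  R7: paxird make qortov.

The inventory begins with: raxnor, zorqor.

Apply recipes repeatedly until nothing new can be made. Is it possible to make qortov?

Yes

zorqor + raxnor → paxird (R4).
paxird → qortov (R7).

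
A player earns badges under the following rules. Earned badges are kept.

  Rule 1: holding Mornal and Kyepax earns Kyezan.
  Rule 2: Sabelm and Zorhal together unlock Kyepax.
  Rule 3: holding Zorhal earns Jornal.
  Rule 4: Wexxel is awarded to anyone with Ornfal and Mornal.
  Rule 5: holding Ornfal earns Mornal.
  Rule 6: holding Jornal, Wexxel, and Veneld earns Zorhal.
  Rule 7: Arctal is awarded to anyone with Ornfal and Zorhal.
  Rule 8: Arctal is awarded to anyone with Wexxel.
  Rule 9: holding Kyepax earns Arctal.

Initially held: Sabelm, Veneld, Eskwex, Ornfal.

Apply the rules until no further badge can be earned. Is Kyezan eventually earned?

No

Kyezan would need Mornal and Kyepax (Rule 1), but Kyepax is never earned.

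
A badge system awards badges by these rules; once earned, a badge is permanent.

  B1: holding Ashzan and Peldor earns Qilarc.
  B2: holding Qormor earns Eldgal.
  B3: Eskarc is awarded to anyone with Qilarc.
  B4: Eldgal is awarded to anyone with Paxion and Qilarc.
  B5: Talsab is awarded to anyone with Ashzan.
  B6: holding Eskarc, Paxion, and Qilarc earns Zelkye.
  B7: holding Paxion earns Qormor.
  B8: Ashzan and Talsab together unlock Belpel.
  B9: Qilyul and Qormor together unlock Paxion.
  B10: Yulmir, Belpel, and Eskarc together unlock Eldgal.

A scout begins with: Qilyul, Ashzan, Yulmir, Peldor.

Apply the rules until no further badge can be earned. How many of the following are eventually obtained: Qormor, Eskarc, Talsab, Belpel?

With Ashzan and Peldor, Qilarc is earned (B1).
With Ashzan, Talsab is earned (B5).
With Ashzan and Talsab, Belpel is earned (B8).
With Qilarc, Eskarc is earned (B3).
Qormor would need Paxion (B7), but Paxion is never earned.
Eskarc: reached.
Talsab: reached.
Belpel: reached.
Reached: Eskarc, Talsab, and Belpel — 3 of the 4.

3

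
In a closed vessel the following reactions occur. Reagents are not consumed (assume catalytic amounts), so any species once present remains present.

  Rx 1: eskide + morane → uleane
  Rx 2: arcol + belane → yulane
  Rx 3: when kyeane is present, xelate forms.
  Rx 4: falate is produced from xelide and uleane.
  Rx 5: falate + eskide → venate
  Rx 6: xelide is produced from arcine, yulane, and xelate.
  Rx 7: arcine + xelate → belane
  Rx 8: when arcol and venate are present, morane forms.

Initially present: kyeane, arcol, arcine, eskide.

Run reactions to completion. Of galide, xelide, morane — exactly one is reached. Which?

kyeane present → xelate forms (Rx 3).
arcine and xelate present → belane forms (Rx 7).
arcol and belane present → yulane forms (Rx 2).
arcine, yulane, and xelate present → xelide forms (Rx 6).
morane would need arcol and venate (Rx 8), but venate never forms. No rule produces galide, and it is not given.

xelide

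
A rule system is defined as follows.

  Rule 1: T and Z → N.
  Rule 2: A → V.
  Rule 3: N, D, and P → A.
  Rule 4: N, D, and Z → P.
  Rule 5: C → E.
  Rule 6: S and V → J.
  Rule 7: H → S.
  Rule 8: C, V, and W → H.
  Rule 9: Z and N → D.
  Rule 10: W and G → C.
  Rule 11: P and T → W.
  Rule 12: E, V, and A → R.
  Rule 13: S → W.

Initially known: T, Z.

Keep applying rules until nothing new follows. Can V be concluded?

Yes

T and Z hold, so N follows (Rule 1).
Z and N hold, so D follows (Rule 9).
N, D, and Z hold, so P follows (Rule 4).
N, D, and P hold, so A follows (Rule 3).
From A, Rule 2 gives V.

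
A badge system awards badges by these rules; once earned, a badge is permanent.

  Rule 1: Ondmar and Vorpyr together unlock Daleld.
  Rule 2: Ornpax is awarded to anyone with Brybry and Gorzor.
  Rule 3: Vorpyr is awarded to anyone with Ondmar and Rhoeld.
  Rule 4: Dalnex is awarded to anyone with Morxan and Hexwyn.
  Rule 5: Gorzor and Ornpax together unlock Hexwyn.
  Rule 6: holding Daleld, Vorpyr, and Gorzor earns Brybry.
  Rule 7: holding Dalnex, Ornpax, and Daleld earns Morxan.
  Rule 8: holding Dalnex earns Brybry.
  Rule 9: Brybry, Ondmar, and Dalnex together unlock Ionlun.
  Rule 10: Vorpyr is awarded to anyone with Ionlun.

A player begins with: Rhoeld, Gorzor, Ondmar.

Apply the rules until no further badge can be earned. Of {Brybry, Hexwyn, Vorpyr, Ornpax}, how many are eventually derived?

4

With Ondmar and Rhoeld, Vorpyr is earned (Rule 3).
With Ondmar and Vorpyr, Daleld is earned (Rule 1).
With Daleld, Vorpyr, and Gorzor, Brybry is earned (Rule 6).
With Brybry and Gorzor, Ornpax is earned (Rule 2).
With Gorzor and Ornpax, Hexwyn is earned (Rule 5).
Brybry: reached.
Hexwyn: reached.
Vorpyr: reached.
Ornpax: reached.
All 4 are reached.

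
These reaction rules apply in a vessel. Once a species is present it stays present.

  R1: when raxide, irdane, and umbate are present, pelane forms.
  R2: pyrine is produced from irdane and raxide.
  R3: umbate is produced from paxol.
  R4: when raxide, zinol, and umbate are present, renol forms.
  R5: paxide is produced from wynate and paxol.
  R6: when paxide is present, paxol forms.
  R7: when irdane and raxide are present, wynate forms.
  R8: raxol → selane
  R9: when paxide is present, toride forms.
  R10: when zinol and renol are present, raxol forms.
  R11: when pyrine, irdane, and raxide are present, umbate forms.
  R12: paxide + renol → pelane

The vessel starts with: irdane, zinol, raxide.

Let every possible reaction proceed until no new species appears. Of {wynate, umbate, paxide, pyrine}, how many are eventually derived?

3

irdane and raxide present → wynate forms (R7).
irdane and raxide present → pyrine forms (R2).
pyrine, irdane, and raxide present → umbate forms (R11).
wynate: reached.
umbate: reached.
paxide would need wynate and paxol (R5), but paxol never forms.
pyrine: reached.
Reached: wynate, umbate, and pyrine — 3 of the 4.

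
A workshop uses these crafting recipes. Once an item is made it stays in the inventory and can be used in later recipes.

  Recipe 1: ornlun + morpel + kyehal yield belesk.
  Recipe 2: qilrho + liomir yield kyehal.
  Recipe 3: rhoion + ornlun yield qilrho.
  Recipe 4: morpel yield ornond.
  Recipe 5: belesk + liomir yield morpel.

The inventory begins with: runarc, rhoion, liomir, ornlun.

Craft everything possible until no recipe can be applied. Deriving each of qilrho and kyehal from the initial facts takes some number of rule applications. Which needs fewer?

qilrho: Using Recipe 3, rhoion and ornlun make qilrho. [1 rule application]
kyehal: Using Recipe 3, rhoion and ornlun make qilrho. Using Recipe 2, qilrho and liomir make kyehal. [2 rule applications]
qilrho needs fewer.

qilrho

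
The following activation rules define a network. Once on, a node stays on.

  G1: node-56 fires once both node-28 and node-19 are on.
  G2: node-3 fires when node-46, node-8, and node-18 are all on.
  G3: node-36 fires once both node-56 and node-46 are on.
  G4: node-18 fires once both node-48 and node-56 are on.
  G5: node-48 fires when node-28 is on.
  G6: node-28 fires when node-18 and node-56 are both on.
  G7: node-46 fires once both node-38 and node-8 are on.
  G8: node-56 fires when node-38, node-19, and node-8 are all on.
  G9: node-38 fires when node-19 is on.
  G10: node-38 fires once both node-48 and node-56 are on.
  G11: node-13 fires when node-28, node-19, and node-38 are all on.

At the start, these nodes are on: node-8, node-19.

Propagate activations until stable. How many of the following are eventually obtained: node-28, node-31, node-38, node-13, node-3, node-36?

2

node-19 is on, so node-38 fires (G9).
node-38 and node-8 are on, so node-46 fires (G7).
G8: node-38, node-19, and node-8 on → node-56 on.
node-56 and node-46 are on, so node-36 fires (G3).
node-28 would need node-18 and node-56 (G6), but node-18 never turns on.
No rule produces node-31, and it is not given.
node-38: reached.
node-13 would need node-28, node-19, and node-38 (G11), but node-28 never turns on.
node-3 would need node-46, node-8, and node-18 (G2), but node-18 never turns on.
node-36: reached.
Reached: node-38 and node-36 — 2 of the 6.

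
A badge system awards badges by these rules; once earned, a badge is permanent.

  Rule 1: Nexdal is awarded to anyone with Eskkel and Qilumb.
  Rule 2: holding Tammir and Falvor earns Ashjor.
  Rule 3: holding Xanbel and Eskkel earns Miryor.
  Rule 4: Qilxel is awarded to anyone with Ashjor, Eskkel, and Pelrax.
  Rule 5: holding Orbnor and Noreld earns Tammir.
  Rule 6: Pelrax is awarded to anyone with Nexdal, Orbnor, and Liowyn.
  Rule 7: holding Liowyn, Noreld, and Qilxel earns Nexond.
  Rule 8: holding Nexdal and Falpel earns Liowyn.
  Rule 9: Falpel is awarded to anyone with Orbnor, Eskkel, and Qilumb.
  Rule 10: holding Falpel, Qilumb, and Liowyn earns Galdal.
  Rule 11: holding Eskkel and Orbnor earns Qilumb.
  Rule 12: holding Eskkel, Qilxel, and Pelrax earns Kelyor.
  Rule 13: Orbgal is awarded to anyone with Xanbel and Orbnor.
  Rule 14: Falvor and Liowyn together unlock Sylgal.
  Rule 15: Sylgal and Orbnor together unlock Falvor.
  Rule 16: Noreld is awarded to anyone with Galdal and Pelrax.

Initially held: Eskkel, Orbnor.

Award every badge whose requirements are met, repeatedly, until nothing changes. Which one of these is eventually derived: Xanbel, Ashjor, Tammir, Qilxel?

Tammir

With Eskkel and Orbnor, Qilumb is earned (Rule 11).
With Orbnor, Eskkel, and Qilumb, Falpel is earned (Rule 9).
With Eskkel and Qilumb, Nexdal is earned (Rule 1).
With Nexdal and Falpel, Liowyn is earned (Rule 8).
With Nexdal, Orbnor, and Liowyn, Pelrax is earned (Rule 6).
With Falpel, Qilumb, and Liowyn, Galdal is earned (Rule 10).
With Galdal and Pelrax, Noreld is earned (Rule 16).
With Orbnor and Noreld, Tammir is earned (Rule 5).
Ashjor would need Tammir and Falvor (Rule 2), but Falvor is never earned. No rule produces Xanbel, and it is not given. Qilxel would need Ashjor, Eskkel, and Pelrax (Rule 4), but Ashjor is never earned.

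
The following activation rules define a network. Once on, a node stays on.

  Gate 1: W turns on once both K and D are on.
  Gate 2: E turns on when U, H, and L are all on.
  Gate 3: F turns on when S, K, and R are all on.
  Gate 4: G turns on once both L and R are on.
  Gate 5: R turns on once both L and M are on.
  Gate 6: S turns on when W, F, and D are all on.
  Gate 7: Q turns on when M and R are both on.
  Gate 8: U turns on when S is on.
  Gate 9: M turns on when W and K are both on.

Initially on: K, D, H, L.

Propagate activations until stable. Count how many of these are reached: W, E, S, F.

1

Gate 1: K and D on → W on.
W: reached.
E would need U, H, and L (Gate 2), but U never turns on.
S would need W, F, and D (Gate 6), but F never turns on.
F would need S, K, and R (Gate 3), but S never turns on.
Reached: W — 1 of the 4.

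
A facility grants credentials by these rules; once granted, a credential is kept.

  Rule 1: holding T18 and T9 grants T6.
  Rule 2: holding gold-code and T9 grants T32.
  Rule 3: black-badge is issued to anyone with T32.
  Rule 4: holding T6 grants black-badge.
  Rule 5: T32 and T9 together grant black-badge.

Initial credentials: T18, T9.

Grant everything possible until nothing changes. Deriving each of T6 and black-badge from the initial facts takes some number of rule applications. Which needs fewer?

T6

T6: Holding T18 and T9 grants T6 (Rule 1). [1 rule application]
black-badge: Holding T18 and T9 grants T6 (Rule 1). Holding T6 grants black-badge (Rule 4). [2 rule applications]
T6 needs fewer.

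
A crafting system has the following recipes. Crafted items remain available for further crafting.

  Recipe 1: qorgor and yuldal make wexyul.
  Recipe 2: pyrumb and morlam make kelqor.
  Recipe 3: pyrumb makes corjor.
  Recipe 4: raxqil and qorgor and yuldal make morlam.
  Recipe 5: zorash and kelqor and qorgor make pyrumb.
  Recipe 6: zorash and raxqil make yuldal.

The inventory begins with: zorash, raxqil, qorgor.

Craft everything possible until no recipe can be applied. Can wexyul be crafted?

zorash and raxqil → yuldal (Recipe 6).
Using Recipe 1, qorgor and yuldal make wexyul.

Yes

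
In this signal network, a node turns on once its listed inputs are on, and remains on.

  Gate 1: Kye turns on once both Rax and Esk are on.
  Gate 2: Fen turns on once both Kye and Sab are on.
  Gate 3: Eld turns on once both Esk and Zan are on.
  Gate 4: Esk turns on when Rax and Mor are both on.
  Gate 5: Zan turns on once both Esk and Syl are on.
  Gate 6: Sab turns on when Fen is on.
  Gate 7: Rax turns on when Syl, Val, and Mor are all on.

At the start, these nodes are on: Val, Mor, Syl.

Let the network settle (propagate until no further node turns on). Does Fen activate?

Fen would need Kye and Sab (Gate 2), but Sab never turns on.

No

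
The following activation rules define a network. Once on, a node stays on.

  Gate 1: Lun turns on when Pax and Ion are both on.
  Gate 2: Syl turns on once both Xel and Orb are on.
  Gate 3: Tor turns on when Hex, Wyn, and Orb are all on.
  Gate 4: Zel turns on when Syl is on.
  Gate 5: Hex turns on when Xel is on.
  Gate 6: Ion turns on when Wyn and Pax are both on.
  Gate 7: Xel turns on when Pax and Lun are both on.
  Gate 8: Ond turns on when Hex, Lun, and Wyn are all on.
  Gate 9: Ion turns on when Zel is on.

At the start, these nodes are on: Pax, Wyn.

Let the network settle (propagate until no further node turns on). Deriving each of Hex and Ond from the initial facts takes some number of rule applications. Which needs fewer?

Hex

Hex: Wyn and Pax are on, so Ion turns on (Gate 6). Gate 1: Pax and Ion on → Lun on. Pax and Lun are on, so Xel turns on (Gate 7). Gate 5: Xel on → Hex on. [4 rule applications]
Ond: Wyn and Pax are on, so Ion turns on (Gate 6). Gate 1: Pax and Ion on → Lun on. Pax and Lun are on, so Xel turns on (Gate 7). Xel is on, so Hex turns on (Gate 5). Hex, Lun, and Wyn are on, so Ond turns on (Gate 8). [5 rule applications]
Hex needs fewer.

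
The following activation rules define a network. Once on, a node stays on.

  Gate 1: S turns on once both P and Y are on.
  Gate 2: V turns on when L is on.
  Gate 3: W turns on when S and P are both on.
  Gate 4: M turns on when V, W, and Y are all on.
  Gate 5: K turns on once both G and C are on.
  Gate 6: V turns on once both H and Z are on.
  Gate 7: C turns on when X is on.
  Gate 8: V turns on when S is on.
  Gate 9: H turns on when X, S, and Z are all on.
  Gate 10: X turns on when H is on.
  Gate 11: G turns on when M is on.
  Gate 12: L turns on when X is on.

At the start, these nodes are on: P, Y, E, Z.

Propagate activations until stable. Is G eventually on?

Yes

P and Y are on, so S turns on (Gate 1).
S is on, so V turns on (Gate 8).
S and P are on, so W turns on (Gate 3).
V, W, and Y are on, so M turns on (Gate 4).
Gate 11: M on → G on.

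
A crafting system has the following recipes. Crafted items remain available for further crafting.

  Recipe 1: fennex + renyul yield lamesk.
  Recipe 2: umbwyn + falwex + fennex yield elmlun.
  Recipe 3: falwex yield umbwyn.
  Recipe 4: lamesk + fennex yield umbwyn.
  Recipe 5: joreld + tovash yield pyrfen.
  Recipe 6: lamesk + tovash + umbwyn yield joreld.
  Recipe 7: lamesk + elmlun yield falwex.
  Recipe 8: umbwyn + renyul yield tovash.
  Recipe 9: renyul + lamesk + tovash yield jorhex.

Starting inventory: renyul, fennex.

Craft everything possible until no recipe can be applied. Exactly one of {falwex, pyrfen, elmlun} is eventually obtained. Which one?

pyrfen

Using Recipe 1, fennex and renyul make lamesk.
lamesk + fennex → umbwyn (Recipe 4).
Using Recipe 8, umbwyn and renyul make tovash.
Using Recipe 6, lamesk, tovash, and umbwyn make joreld.
Using Recipe 5, joreld and tovash make pyrfen.
falwex would need lamesk and elmlun (Recipe 7), but elmlun is never obtained. elmlun would need umbwyn, falwex, and fennex (Recipe 2), but falwex is never obtained.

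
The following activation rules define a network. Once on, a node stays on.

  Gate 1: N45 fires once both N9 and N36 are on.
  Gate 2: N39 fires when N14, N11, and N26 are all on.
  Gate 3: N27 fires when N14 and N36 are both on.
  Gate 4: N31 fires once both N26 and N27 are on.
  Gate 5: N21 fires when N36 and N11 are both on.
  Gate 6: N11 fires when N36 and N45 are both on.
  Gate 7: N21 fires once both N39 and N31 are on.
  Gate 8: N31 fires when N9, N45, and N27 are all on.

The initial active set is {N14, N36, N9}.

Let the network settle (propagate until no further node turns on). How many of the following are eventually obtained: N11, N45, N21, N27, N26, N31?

5

Gate 1: N9 and N36 on → N45 on.
N14 and N36 are on, so N27 fires (Gate 3).
Gate 8: N9, N45, and N27 on → N31 on.
N36 and N45 are on, so N11 fires (Gate 6).
Gate 5: N36 and N11 on → N21 on.
N11: reached.
N45: reached.
N21: reached.
N27: reached.
No rule produces N26, and it is not given.
N31: reached.
Reached: N11, N45, N21, N27, and N31 — 5 of the 6.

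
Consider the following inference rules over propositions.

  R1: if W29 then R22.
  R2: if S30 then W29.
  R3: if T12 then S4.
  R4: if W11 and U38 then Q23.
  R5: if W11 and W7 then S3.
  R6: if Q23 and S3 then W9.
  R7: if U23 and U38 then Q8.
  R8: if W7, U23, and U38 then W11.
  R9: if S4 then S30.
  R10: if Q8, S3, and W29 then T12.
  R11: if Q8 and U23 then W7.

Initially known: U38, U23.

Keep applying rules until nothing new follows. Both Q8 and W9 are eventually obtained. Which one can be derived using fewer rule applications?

Q8

Q8: From U23 and U38, R7 gives Q8. [1 rule application]
W9: U23 and U38 hold, so Q8 follows (R7). From Q8 and U23, R11 gives W7. W7, U23, and U38 hold, so W11 follows (R8). W11 and W7 hold, so S3 follows (R5). W11 and U38 hold, so Q23 follows (R4). From Q23 and S3, R6 gives W9. [6 rule applications]
Q8 needs fewer.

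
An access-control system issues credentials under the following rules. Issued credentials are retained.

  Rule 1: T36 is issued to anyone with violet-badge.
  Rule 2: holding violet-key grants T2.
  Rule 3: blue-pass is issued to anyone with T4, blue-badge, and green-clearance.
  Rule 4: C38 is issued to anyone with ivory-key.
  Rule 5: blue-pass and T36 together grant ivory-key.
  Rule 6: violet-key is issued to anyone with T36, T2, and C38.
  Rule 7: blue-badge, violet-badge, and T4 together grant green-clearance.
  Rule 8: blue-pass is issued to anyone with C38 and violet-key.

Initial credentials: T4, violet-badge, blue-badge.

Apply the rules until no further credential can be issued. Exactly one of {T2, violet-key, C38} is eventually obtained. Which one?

C38

Holding violet-badge grants T36 (Rule 1).
Holding blue-badge, violet-badge, and T4 grants green-clearance (Rule 7).
Holding T4, blue-badge, and green-clearance grants blue-pass (Rule 3).
Holding blue-pass and T36 grants ivory-key (Rule 5).
Holding ivory-key grants C38 (Rule 4).
violet-key would need T36, T2, and C38 (Rule 6), but T2 is never granted. T2 would need violet-key (Rule 2), but violet-key is never granted.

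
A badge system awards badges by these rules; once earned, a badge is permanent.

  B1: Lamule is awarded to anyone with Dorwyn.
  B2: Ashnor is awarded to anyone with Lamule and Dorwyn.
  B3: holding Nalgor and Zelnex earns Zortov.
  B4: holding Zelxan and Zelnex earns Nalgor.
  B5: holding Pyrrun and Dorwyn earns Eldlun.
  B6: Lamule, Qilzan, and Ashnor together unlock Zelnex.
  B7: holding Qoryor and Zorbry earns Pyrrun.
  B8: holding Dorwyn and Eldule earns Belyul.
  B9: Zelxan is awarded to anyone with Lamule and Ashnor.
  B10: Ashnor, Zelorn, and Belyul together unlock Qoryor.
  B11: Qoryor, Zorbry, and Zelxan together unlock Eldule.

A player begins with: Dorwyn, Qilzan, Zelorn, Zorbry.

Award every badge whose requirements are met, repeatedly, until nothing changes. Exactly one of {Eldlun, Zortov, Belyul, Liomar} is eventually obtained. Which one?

With Dorwyn, Lamule is earned (B1).
With Lamule and Dorwyn, Ashnor is earned (B2).
With Lamule and Ashnor, Zelxan is earned (B9).
With Lamule, Qilzan, and Ashnor, Zelnex is earned (B6).
With Zelxan and Zelnex, Nalgor is earned (B4).
With Nalgor and Zelnex, Zortov is earned (B3).
Eldlun would need Pyrrun and Dorwyn (B5), but Pyrrun is never earned. Belyul would need Dorwyn and Eldule (B8), but Eldule is never earned. No rule produces Liomar, and it is not given.

Zortov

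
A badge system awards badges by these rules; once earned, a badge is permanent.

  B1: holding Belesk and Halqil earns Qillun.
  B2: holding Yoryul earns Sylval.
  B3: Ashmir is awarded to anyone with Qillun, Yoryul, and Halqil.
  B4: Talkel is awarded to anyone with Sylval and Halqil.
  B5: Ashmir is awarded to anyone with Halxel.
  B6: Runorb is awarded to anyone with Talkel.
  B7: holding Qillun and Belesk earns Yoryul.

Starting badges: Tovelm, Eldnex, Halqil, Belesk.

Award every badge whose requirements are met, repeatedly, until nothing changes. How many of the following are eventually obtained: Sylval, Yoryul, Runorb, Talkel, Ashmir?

5

With Belesk and Halqil, Qillun is earned (B1).
With Qillun and Belesk, Yoryul is earned (B7).
With Qillun, Yoryul, and Halqil, Ashmir is earned (B3).
With Yoryul, Sylval is earned (B2).
With Sylval and Halqil, Talkel is earned (B4).
With Talkel, Runorb is earned (B6).
Sylval: reached.
Yoryul: reached.
Runorb: reached.
Talkel: reached.
Ashmir: reached.
All 5 are reached.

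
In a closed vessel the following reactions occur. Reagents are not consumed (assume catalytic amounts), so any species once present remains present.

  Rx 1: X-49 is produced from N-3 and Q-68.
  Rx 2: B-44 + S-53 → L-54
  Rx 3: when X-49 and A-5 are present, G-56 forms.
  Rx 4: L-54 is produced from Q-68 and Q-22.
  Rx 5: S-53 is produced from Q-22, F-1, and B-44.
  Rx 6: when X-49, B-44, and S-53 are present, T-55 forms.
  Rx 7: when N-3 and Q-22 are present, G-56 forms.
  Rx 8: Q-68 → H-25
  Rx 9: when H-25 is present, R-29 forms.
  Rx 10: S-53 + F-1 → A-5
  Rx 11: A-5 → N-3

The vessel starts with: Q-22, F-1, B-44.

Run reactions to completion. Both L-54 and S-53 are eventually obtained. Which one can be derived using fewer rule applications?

S-53

S-53: Q-22, F-1, and B-44 present → S-53 forms (Rx 5). [1 rule application]
L-54: Q-22, F-1, and B-44 present → S-53 forms (Rx 5). B-44 and S-53 present → L-54 forms (Rx 2). [2 rule applications]
S-53 needs fewer.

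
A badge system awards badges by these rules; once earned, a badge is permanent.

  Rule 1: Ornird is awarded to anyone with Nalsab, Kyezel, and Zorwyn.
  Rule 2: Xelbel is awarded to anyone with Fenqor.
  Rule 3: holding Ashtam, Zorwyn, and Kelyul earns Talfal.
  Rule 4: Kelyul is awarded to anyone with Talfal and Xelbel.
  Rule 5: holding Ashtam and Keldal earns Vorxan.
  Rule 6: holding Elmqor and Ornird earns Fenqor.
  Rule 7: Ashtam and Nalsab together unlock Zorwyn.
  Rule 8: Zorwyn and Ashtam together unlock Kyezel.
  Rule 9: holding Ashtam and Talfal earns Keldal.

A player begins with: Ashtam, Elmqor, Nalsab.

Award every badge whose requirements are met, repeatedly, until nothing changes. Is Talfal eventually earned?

No

Talfal would need Ashtam, Zorwyn, and Kelyul (Rule 3), but Kelyul is never earned.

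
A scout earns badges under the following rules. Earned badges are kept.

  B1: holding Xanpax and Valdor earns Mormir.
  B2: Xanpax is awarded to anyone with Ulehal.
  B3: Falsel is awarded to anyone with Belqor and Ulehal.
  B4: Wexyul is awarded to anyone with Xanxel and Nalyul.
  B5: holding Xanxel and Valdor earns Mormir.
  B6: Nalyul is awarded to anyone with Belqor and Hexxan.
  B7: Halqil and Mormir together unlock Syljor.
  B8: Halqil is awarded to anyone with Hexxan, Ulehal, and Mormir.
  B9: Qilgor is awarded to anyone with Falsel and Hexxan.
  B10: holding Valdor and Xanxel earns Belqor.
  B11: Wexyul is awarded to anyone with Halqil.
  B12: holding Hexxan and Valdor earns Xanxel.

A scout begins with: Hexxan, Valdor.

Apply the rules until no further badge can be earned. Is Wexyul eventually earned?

Yes

With Hexxan and Valdor, Xanxel is earned (B12).
With Valdor and Xanxel, Belqor is earned (B10).
With Belqor and Hexxan, Nalyul is earned (B6).
With Xanxel and Nalyul, Wexyul is earned (B4).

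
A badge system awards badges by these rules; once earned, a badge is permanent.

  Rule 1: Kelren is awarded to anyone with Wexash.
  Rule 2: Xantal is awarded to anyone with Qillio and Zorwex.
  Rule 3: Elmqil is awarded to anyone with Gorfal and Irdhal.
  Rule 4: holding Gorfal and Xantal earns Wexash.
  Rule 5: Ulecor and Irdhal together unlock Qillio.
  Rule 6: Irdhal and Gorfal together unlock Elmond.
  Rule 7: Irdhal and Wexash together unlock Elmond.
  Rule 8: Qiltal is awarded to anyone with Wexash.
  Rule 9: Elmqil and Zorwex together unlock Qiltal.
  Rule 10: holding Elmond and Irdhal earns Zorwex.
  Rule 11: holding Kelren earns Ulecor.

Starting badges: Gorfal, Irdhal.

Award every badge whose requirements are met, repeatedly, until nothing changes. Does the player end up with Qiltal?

With Gorfal and Irdhal, Elmqil is earned (Rule 3).
With Irdhal and Gorfal, Elmond is earned (Rule 6).
With Elmond and Irdhal, Zorwex is earned (Rule 10).
With Elmqil and Zorwex, Qiltal is earned (Rule 9).

Yes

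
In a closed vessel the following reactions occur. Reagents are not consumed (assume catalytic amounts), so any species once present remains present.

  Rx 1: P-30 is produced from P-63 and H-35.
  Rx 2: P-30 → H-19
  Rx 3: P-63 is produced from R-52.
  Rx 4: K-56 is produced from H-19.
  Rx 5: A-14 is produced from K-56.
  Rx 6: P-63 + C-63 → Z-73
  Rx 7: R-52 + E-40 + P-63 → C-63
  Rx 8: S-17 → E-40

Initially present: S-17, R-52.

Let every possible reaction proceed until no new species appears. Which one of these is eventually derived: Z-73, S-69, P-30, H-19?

S-17 present → E-40 forms (Rx 8).
R-52 present → P-63 forms (Rx 3).
R-52, E-40, and P-63 present → C-63 forms (Rx 7).
P-63 and C-63 present → Z-73 forms (Rx 6).
P-30 would need P-63 and H-35 (Rx 1), but H-35 never forms. H-19 would need P-30 (Rx 2), but P-30 never forms. No rule produces S-69, and it is not given.

Z-73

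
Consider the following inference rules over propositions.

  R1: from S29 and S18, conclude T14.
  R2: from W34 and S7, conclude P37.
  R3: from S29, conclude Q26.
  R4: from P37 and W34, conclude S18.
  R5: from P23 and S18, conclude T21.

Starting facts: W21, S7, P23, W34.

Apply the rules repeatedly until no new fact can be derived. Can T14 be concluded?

No

T14 would need S29 and S18 (R1), but S29 is never established.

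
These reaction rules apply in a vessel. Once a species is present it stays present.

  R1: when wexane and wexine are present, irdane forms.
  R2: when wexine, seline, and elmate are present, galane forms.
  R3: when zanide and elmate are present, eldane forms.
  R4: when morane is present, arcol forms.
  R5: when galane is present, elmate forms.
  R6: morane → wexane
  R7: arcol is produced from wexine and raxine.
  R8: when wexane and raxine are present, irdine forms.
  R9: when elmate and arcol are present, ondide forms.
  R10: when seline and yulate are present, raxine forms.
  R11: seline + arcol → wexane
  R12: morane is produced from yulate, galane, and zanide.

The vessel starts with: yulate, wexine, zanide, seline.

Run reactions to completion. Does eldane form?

eldane would need zanide and elmate (R3), but elmate never forms.

No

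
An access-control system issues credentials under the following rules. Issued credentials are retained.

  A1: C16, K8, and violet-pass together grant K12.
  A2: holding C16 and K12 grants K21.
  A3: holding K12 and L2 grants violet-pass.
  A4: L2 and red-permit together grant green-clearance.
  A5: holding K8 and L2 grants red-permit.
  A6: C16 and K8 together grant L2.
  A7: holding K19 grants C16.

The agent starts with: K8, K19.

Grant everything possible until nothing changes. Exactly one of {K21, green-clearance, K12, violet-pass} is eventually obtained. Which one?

Holding K19 grants C16 (A7).
Holding C16 and K8 grants L2 (A6).
Holding K8 and L2 grants red-permit (A5).
Holding L2 and red-permit grants green-clearance (A4).
violet-pass would need K12 and L2 (A3), but K12 is never granted. K12 would need C16, K8, and violet-pass (A1), but violet-pass is never granted. K21 would need C16 and K12 (A2), but K12 is never granted.

green-clearance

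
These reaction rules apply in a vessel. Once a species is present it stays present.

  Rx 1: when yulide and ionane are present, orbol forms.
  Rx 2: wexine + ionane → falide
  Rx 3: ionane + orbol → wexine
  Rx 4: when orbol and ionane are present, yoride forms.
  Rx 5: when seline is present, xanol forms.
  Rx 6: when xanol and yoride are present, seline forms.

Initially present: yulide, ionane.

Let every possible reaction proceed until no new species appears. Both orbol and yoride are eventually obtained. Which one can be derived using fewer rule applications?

orbol

orbol: yulide and ionane present → orbol forms (Rx 1). [1 rule application]
yoride: yulide and ionane present → orbol forms (Rx 1). orbol and ionane present → yoride forms (Rx 4). [2 rule applications]
orbol needs fewer.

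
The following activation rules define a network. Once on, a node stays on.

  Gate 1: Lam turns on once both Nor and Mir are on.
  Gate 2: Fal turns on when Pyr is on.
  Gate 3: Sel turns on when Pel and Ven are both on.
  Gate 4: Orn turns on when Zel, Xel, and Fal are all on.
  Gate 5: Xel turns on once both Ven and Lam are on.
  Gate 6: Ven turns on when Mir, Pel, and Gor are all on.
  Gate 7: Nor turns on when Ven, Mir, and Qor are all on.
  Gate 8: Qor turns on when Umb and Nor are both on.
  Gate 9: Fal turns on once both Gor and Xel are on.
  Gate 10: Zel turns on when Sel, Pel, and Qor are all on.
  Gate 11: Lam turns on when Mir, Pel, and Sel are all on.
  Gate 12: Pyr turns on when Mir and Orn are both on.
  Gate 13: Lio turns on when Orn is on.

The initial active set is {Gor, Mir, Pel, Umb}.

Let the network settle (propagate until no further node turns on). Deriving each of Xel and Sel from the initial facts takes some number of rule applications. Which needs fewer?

Sel

Sel: Mir, Pel, and Gor are on, so Ven turns on (Gate 6). Gate 3: Pel and Ven on → Sel on. [2 rule applications]
Xel: Gate 6: Mir, Pel, and Gor on → Ven on. Pel and Ven are on, so Sel turns on (Gate 3). Gate 11: Mir, Pel, and Sel on → Lam on. Ven and Lam are on, so Xel turns on (Gate 5). [4 rule applications]
Sel needs fewer.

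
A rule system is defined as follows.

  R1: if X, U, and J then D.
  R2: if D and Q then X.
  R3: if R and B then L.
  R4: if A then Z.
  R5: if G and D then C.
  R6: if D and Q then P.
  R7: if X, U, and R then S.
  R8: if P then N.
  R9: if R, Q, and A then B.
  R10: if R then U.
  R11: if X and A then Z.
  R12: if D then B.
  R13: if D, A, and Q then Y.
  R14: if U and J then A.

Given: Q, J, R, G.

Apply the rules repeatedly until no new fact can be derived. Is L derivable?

From R, R10 gives U.
U and J hold, so A follows (R14).
R, Q, and A hold, so B follows (R9).
R and B hold, so L follows (R3).

Yes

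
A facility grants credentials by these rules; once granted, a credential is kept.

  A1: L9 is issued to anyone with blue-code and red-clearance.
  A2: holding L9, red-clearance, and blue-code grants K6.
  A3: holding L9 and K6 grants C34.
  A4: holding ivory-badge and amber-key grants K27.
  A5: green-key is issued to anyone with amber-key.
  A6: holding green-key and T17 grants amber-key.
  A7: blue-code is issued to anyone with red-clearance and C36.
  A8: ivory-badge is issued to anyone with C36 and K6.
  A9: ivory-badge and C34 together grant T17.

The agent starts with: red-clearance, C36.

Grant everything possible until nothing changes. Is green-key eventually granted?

No

green-key would need amber-key (A5), but amber-key is never granted.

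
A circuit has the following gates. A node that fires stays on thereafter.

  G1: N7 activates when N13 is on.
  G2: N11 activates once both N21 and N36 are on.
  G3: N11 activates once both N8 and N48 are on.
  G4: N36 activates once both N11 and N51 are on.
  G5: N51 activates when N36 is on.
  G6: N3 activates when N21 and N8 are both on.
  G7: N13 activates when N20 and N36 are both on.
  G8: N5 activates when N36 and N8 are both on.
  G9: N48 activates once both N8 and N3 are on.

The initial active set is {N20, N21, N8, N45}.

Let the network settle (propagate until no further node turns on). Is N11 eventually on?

G6: N21 and N8 on → N3 on.
G9: N8 and N3 on → N48 on.
G3: N8 and N48 on → N11 on.

Yes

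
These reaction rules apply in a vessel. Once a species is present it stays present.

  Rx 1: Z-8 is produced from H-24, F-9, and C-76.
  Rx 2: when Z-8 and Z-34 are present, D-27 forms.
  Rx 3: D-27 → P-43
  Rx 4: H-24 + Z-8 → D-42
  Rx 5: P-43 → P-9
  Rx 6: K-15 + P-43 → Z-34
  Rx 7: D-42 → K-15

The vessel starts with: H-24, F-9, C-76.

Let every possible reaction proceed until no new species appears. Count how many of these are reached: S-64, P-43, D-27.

No rule produces S-64, and it is not given.
P-43 would need D-27 (Rx 3), but D-27 never forms.
D-27 would need Z-8 and Z-34 (Rx 2), but Z-34 never forms.
None of the 3 are reached.

0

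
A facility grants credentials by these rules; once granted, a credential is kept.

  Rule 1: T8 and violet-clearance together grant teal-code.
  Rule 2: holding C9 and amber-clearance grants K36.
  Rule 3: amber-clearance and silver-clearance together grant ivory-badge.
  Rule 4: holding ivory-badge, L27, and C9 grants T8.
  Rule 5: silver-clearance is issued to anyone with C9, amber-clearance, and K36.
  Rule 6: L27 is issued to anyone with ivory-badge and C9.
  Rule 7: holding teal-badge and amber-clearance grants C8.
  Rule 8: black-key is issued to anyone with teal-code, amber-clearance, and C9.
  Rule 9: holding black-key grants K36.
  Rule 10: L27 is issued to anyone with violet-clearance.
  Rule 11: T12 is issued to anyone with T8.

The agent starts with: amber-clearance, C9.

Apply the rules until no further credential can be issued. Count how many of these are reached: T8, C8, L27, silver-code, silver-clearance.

Holding C9 and amber-clearance grants K36 (Rule 2).
Holding C9, amber-clearance, and K36 grants silver-clearance (Rule 5).
Holding amber-clearance and silver-clearance grants ivory-badge (Rule 3).
Holding ivory-badge and C9 grants L27 (Rule 6).
Holding ivory-badge, L27, and C9 grants T8 (Rule 4).
T8: reached.
C8 would need teal-badge and amber-clearance (Rule 7), but teal-badge is never granted.
L27: reached.
No rule produces silver-code, and it is not given.
silver-clearance: reached.
Reached: T8, L27, and silver-clearance — 3 of the 5.

3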